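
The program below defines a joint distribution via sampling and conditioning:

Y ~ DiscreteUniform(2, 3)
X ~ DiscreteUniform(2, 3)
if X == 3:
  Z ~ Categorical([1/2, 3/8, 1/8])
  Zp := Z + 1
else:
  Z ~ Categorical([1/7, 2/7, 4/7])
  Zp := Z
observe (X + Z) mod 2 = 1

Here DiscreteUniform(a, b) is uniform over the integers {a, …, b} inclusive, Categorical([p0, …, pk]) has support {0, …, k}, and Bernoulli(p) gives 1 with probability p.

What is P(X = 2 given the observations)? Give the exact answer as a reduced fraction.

P(X = 2 | obs) = 16/51

Enumerate traces; 6 have nonzero weight after conditioning:
  (Y=2, X=2, Z=1) weight 1/14
  (Y=2, X=3, Z=0) weight 1/8
  (Y=2, X=3, Z=2) weight 1/32
  (Y=3, X=2, Z=1) weight 1/14
  (Y=3, X=3, Z=0) weight 1/8
  (Y=3, X=3, Z=2) weight 1/32
Group by X:
  weight(X=2) = 1/7
  weight(X=3) = 5/16
Total weight = 1/7 + 5/16 = 51/112
P(X=2 | obs) = 1/7 / 51/112 = 16/51
P(X=3 | obs) = 5/16 / 51/112 = 35/51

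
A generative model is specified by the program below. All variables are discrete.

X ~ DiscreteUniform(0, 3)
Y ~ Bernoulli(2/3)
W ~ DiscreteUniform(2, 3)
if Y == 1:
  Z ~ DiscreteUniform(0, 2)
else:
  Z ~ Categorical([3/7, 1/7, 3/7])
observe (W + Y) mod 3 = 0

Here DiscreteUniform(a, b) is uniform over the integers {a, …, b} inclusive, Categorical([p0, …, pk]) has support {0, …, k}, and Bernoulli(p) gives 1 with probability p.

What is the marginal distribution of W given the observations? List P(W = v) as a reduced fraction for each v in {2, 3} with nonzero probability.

P(W=2) = 2/3, P(W=3) = 1/3

Enumerate traces; 24 have nonzero weight after conditioning:
  (X=0, Y=0, W=3, Z=0) weight 1/56
  (X=0, Y=0, W=3, Z=1) weight 1/168
  (X=0, Y=0, W=3, Z=2) weight 1/56
  (X=0, Y=1, W=2, Z=0) weight 1/36
  (X=0, Y=1, W=2, Z=1) weight 1/36
  (X=0, Y=1, W=2, Z=2) weight 1/36
  (X=1, Y=0, W=3, Z=0) weight 1/56
  (X=1, Y=0, W=3, Z=1) weight 1/168
  … 16 more
Group by W:
  weight(W=2) = 1/3
  weight(W=3) = 1/6
Total weight = 1/3 + 1/6 = 1/2
P(W=2 | obs) = 1/3 / 1/2 = 2/3
P(W=3 | obs) = 1/6 / 1/2 = 1/3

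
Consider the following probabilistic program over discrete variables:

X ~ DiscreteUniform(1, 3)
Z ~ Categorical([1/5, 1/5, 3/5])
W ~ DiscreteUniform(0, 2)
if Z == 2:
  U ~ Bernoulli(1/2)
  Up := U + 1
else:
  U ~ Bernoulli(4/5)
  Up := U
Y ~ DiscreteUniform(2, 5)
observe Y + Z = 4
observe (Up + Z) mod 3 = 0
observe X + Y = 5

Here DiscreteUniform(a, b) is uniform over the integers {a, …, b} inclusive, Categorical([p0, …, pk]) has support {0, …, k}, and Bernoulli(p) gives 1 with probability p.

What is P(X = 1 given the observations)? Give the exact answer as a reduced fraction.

P(X = 1 | obs) = 2/17

Enumerate traces; 6 have nonzero weight after conditioning:
  (X=1, Z=0, W=0, U=0, Y=4) weight 1/900
  (X=1, Z=0, W=1, U=0, Y=4) weight 1/900
  (X=1, Z=0, W=2, U=0, Y=4) weight 1/900
  (X=3, Z=2, W=0, U=0, Y=2) weight 1/120
  (X=3, Z=2, W=1, U=0, Y=2) weight 1/120
  (X=3, Z=2, W=2, U=0, Y=2) weight 1/120
Group by X:
  weight(X=1) = 1/300
  weight(X=3) = 1/40
Total weight = 1/300 + 1/40 = 17/600
P(X=1 | obs) = 1/300 / 17/600 = 2/17
P(X=3 | obs) = 1/40 / 17/600 = 15/17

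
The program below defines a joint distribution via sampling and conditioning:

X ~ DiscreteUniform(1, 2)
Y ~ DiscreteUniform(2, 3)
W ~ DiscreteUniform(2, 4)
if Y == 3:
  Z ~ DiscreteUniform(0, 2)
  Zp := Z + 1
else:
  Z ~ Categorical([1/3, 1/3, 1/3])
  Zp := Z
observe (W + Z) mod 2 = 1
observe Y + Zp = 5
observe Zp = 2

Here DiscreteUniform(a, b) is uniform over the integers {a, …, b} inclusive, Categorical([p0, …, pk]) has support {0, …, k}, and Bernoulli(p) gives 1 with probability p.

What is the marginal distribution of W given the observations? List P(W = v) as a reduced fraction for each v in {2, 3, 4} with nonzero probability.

Enumerate traces; 4 have nonzero weight after conditioning:
  (X=1, Y=3, W=2, Z=1) weight 1/36
  (X=1, Y=3, W=4, Z=1) weight 1/36
  (X=2, Y=3, W=2, Z=1) weight 1/36
  (X=2, Y=3, W=4, Z=1) weight 1/36
Group by W:
  weight(W=2) = 1/18
  weight(W=4) = 1/18
Total weight = 1/18 + 1/18 = 1/9
P(W=2 | obs) = 1/18 / 1/9 = 1/2
P(W=4 | obs) = 1/18 / 1/9 = 1/2

P(W=2) = 1/2, P(W=4) = 1/2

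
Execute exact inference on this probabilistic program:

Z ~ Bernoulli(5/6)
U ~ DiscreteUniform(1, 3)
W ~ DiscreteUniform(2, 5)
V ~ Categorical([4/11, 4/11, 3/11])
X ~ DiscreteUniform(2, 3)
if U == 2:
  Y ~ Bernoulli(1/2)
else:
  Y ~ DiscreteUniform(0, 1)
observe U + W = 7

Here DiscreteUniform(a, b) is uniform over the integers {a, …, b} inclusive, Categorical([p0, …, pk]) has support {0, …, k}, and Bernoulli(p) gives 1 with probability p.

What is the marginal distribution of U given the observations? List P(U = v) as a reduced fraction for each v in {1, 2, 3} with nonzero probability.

Enumerate traces; 48 have nonzero weight after conditioning:
  (Z=0, U=2, W=5, V=0, X=2, Y=0) weight 1/792
  (Z=0, U=2, W=5, V=0, X=2, Y=1) weight 1/792
  (Z=0, U=2, W=5, V=0, X=3, Y=0) weight 1/792
  (Z=0, U=2, W=5, V=0, X=3, Y=1) weight 1/792
  (Z=0, U=2, W=5, V=1, X=2, Y=0) weight 1/792
  (Z=0, U=2, W=5, V=1, X=2, Y=1) weight 1/792
  (Z=0, U=2, W=5, V=1, X=3, Y=0) weight 1/792
  (Z=0, U=2, W=5, V=1, X=3, Y=1) weight 1/792
  (Z=0, U=3, W=4, V=0, X=2, Y=0) weight 1/792
  … 39 more
Group by U:
  weight(U=2) = 1/12
  weight(U=3) = 1/12
Total weight = 1/12 + 1/12 = 1/6
P(U=2 | obs) = 1/12 / 1/6 = 1/2
P(U=3 | obs) = 1/12 / 1/6 = 1/2

P(U=2) = 1/2, P(U=3) = 1/2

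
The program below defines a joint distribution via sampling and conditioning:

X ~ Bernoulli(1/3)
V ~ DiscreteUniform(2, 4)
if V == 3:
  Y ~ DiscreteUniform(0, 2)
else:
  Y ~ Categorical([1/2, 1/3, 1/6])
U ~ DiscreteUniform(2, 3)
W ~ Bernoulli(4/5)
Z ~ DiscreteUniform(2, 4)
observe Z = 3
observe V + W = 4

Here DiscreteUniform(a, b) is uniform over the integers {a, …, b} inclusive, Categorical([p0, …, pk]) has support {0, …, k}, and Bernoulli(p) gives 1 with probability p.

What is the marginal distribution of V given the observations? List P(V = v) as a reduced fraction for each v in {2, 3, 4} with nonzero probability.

Enumerate traces; 24 have nonzero weight after conditioning:
  (X=0, V=3, Y=0, U=2, W=1, Z=3) weight 4/405
  (X=0, V=3, Y=0, U=3, W=1, Z=3) weight 4/405
  (X=0, V=3, Y=1, U=2, W=1, Z=3) weight 4/405
  (X=0, V=3, Y=1, U=3, W=1, Z=3) weight 4/405
  (X=0, V=3, Y=2, U=2, W=1, Z=3) weight 4/405
  (X=0, V=3, Y=2, U=3, W=1, Z=3) weight 4/405
  (X=0, V=4, Y=0, U=2, W=0, Z=3) weight 1/270
  (X=0, V=4, Y=0, U=3, W=0, Z=3) weight 1/270
  … 16 more
Group by V:
  weight(V=3) = 4/45
  weight(V=4) = 1/45
Total weight = 4/45 + 1/45 = 1/9
P(V=3 | obs) = 4/45 / 1/9 = 4/5
P(V=4 | obs) = 1/45 / 1/9 = 1/5

P(V=3) = 4/5, P(V=4) = 1/5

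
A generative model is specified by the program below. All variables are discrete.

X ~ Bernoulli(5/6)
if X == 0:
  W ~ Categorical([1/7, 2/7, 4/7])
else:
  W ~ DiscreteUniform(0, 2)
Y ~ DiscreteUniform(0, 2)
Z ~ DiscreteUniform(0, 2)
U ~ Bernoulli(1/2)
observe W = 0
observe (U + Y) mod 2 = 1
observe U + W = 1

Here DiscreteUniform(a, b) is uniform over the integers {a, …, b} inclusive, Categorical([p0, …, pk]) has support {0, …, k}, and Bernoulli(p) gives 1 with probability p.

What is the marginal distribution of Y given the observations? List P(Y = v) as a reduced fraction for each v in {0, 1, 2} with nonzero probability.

P(Y=0) = 1/2, P(Y=2) = 1/2

Enumerate traces; 12 have nonzero weight after conditioning:
  (X=0, W=0, Y=0, Z=0, U=1) weight 1/756
  (X=0, W=0, Y=0, Z=1, U=1) weight 1/756
  (X=0, W=0, Y=0, Z=2, U=1) weight 1/756
  (X=0, W=0, Y=2, Z=0, U=1) weight 1/756
  (X=0, W=0, Y=2, Z=1, U=1) weight 1/756
  (X=0, W=0, Y=2, Z=2, U=1) weight 1/756
  (X=1, W=0, Y=0, Z=0, U=1) weight 5/324
  (X=1, W=0, Y=0, Z=1, U=1) weight 5/324
  … 4 more
Group by Y:
  weight(Y=0) = 19/378
  weight(Y=2) = 19/378
Total weight = 19/378 + 19/378 = 19/189
P(Y=0 | obs) = 19/378 / 19/189 = 1/2
P(Y=2 | obs) = 19/378 / 19/189 = 1/2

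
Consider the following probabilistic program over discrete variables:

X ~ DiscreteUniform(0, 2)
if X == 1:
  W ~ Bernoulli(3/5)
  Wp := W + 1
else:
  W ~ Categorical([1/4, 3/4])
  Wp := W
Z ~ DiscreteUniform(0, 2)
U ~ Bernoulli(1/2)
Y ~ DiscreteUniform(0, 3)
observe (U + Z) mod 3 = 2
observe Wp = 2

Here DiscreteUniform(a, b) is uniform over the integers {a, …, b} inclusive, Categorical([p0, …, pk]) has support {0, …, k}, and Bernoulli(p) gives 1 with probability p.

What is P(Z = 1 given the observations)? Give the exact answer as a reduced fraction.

Enumerate traces; 8 have nonzero weight after conditioning:
  (X=1, W=1, Z=1, U=1, Y=0) weight 1/120
  (X=1, W=1, Z=1, U=1, Y=1) weight 1/120
  (X=1, W=1, Z=1, U=1, Y=2) weight 1/120
  (X=1, W=1, Z=1, U=1, Y=3) weight 1/120
  (X=1, W=1, Z=2, U=0, Y=0) weight 1/120
  (X=1, W=1, Z=2, U=0, Y=1) weight 1/120
  (X=1, W=1, Z=2, U=0, Y=2) weight 1/120
  (X=1, W=1, Z=2, U=0, Y=3) weight 1/120
Group by Z:
  weight(Z=1) = 1/30
  weight(Z=2) = 1/30
Total weight = 1/30 + 1/30 = 1/15
P(Z=1 | obs) = 1/30 / 1/15 = 1/2
P(Z=2 | obs) = 1/30 / 1/15 = 1/2

P(Z = 1 | obs) = 1/2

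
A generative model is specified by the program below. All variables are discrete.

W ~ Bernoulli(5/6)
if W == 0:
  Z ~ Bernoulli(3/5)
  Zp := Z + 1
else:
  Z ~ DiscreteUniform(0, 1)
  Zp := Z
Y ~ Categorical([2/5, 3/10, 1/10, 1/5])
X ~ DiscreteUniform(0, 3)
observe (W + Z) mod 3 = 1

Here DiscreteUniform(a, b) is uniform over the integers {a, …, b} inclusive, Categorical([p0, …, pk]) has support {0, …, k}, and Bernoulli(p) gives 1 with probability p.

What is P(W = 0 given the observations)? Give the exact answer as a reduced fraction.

Enumerate traces; 32 have nonzero weight after conditioning:
  (W=0, Z=1, Y=0, X=0) weight 1/100
  (W=0, Z=1, Y=0, X=1) weight 1/100
  (W=0, Z=1, Y=0, X=2) weight 1/100
  (W=0, Z=1, Y=0, X=3) weight 1/100
  (W=0, Z=1, Y=1, X=0) weight 3/400
  (W=0, Z=1, Y=1, X=1) weight 3/400
  (W=0, Z=1, Y=1, X=2) weight 3/400
  (W=0, Z=1, Y=1, X=3) weight 3/400
  (W=1, Z=0, Y=0, X=0) weight 1/24
  … 23 more
Group by W:
  weight(W=0) = 1/10
  weight(W=1) = 5/12
Total weight = 1/10 + 5/12 = 31/60
P(W=0 | obs) = 1/10 / 31/60 = 6/31
P(W=1 | obs) = 5/12 / 31/60 = 25/31

P(W = 0 | obs) = 6/31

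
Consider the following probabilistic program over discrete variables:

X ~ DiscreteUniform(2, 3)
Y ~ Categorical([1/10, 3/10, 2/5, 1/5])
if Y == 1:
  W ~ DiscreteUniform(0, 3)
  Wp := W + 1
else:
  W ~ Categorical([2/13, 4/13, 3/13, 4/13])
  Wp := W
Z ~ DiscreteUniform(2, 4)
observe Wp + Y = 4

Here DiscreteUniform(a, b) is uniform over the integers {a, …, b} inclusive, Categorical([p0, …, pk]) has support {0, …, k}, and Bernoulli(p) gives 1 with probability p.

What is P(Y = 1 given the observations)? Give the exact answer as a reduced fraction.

P(Y = 1 | obs) = 39/119

Enumerate traces; 18 have nonzero weight after conditioning:
  (X=2, Y=1, W=2, Z=2) weight 1/80
  (X=2, Y=1, W=2, Z=3) weight 1/80
  (X=2, Y=1, W=2, Z=4) weight 1/80
  (X=2, Y=2, W=2, Z=2) weight 1/65
  (X=2, Y=2, W=2, Z=3) weight 1/65
  (X=2, Y=2, W=2, Z=4) weight 1/65
  (X=2, Y=3, W=1, Z=2) weight 2/195
  (X=2, Y=3, W=1, Z=3) weight 2/195
  … 10 more
Group by Y:
  weight(Y=1) = 3/40
  weight(Y=2) = 6/65
  weight(Y=3) = 4/65
Total weight = 3/40 + 6/65 + 4/65 = 119/520
P(Y=1 | obs) = 3/40 / 119/520 = 39/119
P(Y=2 | obs) = 6/65 / 119/520 = 48/119
P(Y=3 | obs) = 4/65 / 119/520 = 32/119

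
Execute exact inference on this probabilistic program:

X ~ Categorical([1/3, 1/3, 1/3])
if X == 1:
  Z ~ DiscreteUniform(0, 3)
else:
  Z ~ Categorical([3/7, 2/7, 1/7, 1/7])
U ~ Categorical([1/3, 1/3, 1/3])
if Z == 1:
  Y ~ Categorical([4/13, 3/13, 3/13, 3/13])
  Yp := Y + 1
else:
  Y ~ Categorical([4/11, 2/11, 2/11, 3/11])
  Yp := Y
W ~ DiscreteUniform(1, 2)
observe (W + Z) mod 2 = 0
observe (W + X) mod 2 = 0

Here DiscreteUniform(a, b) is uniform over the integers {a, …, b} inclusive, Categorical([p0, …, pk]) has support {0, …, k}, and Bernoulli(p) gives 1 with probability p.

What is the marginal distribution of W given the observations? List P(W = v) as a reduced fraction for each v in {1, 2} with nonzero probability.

Enumerate traces; 72 have nonzero weight after conditioning:
  (X=0, Z=0, U=0, Y=0, W=2) weight 2/231
  (X=0, Z=0, U=0, Y=1, W=2) weight 1/231
  (X=0, Z=0, U=0, Y=2, W=2) weight 1/231
  (X=0, Z=0, U=0, Y=3, W=2) weight 1/154
  (X=0, Z=0, U=1, Y=0, W=2) weight 2/231
  (X=0, Z=0, U=1, Y=1, W=2) weight 1/231
  (X=0, Z=0, U=1, Y=2, W=2) weight 1/231
  (X=0, Z=0, U=1, Y=3, W=2) weight 1/154
  (X=1, Z=1, U=0, Y=0, W=1) weight 1/234
  … 63 more
Group by W:
  weight(W=1) = 1/12
  weight(W=2) = 4/21
Total weight = 1/12 + 4/21 = 23/84
P(W=1 | obs) = 1/12 / 23/84 = 7/23
P(W=2 | obs) = 4/21 / 23/84 = 16/23

P(W=1) = 7/23, P(W=2) = 16/23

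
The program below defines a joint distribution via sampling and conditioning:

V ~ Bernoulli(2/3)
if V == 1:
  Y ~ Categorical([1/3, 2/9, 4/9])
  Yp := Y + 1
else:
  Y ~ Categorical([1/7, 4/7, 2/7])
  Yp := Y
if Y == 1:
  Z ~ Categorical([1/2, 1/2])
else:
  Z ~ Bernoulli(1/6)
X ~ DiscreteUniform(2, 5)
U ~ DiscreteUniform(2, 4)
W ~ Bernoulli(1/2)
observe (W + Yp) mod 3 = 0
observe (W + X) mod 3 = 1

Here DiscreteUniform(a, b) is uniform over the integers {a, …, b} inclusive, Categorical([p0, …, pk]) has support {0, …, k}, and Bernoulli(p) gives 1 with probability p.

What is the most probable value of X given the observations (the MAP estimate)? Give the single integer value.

argmax_v P(X = v | obs) = 4

Enumerate traces; 24 have nonzero weight after conditioning:
  (V=0, Y=0, Z=0, X=4, U=2, W=0) weight 5/3024
  (V=0, Y=0, Z=0, X=4, U=3, W=0) weight 5/3024
  (V=0, Y=0, Z=0, X=4, U=4, W=0) weight 5/3024
  (V=0, Y=0, Z=1, X=4, U=2, W=0) weight 1/3024
  (V=0, Y=0, Z=1, X=4, U=3, W=0) weight 1/3024
  (V=0, Y=0, Z=1, X=4, U=4, W=0) weight 1/3024
  (V=0, Y=2, Z=0, X=3, U=2, W=1) weight 5/1512
  (V=0, Y=2, Z=0, X=3, U=3, W=1) weight 5/1512
  … 16 more
Group by X:
  weight(X=3) = 23/756
  weight(X=4) = 65/1512
Total weight = 23/756 + 65/1512 = 37/504
P(X=3 | obs) = 23/756 / 37/504 = 46/111
P(X=4 | obs) = 65/1512 / 37/504 = 65/111
argmax = 4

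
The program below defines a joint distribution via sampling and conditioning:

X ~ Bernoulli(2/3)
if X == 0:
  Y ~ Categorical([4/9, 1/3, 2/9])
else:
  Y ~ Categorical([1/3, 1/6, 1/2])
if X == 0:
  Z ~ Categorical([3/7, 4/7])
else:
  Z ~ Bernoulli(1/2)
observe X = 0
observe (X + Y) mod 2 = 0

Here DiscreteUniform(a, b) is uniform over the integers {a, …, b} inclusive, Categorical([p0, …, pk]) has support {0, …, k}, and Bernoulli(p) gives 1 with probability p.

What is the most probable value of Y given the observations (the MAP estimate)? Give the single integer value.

Enumerate traces; 4 have nonzero weight after conditioning:
  (X=0, Y=0, Z=0) weight 4/63
  (X=0, Y=0, Z=1) weight 16/189
  (X=0, Y=2, Z=0) weight 2/63
  (X=0, Y=2, Z=1) weight 8/189
Group by Y:
  weight(Y=0) = 4/27
  weight(Y=2) = 2/27
Total weight = 4/27 + 2/27 = 2/9
P(Y=0 | obs) = 4/27 / 2/9 = 2/3
P(Y=2 | obs) = 2/27 / 2/9 = 1/3
argmax = 0

argmax_v P(Y = v | obs) = 0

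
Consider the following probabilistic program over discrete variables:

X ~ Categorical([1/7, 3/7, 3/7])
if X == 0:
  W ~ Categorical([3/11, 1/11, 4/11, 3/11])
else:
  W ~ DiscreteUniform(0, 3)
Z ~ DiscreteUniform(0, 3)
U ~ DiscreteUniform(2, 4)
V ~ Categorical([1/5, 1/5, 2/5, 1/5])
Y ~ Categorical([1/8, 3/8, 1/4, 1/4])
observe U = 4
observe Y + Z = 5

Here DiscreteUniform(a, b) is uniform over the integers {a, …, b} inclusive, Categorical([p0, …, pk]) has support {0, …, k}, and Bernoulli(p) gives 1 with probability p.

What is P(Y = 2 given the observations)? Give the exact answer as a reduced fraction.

Enumerate traces; 96 have nonzero weight after conditioning:
  (X=0, W=0, Z=2, U=4, V=0, Y=3) weight 1/6160
  (X=0, W=0, Z=2, U=4, V=1, Y=3) weight 1/6160
  (X=0, W=0, Z=2, U=4, V=2, Y=3) weight 1/3080
  (X=0, W=0, Z=2, U=4, V=3, Y=3) weight 1/6160
  (X=0, W=0, Z=3, U=4, V=0, Y=2) weight 1/6160
  (X=0, W=0, Z=3, U=4, V=1, Y=2) weight 1/6160
  (X=0, W=0, Z=3, U=4, V=2, Y=2) weight 1/3080
  (X=0, W=0, Z=3, U=4, V=3, Y=2) weight 1/6160
  … 88 more
Group by Y:
  weight(Y=2) = 1/48
  weight(Y=3) = 1/48
Total weight = 1/48 + 1/48 = 1/24
P(Y=2 | obs) = 1/48 / 1/24 = 1/2
P(Y=3 | obs) = 1/48 / 1/24 = 1/2

P(Y = 2 | obs) = 1/2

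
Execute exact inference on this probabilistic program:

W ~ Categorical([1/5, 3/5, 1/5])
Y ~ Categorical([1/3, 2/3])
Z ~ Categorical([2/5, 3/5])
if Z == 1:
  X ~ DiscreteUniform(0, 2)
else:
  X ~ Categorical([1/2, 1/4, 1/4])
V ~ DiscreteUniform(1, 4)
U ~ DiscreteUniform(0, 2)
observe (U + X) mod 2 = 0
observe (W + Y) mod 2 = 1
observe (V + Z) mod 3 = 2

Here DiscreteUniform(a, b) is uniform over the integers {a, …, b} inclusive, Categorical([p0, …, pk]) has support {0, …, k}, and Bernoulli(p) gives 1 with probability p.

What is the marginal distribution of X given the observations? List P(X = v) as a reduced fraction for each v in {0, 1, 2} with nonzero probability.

Enumerate traces; 45 have nonzero weight after conditioning:
  (W=0, Y=1, Z=0, X=0, V=2, U=0) weight 1/450
  (W=0, Y=1, Z=0, X=0, V=2, U=2) weight 1/450
  (W=0, Y=1, Z=0, X=1, V=2, U=1) weight 1/900
  (W=0, Y=1, Z=0, X=2, V=2, U=0) weight 1/900
  (W=0, Y=1, Z=0, X=2, V=2, U=2) weight 1/900
  (W=0, Y=1, Z=1, X=0, V=1, U=0) weight 1/450
  (W=0, Y=1, Z=1, X=0, V=1, U=2) weight 1/450
  (W=0, Y=1, Z=1, X=0, V=4, U=0) weight 1/450
  … 37 more
Group by X:
  weight(X=0) = 7/150
  weight(X=1) = 7/360
  weight(X=2) = 7/180
Total weight = 7/150 + 7/360 + 7/180 = 21/200
P(X=0 | obs) = 7/150 / 21/200 = 4/9
P(X=1 | obs) = 7/360 / 21/200 = 5/27
P(X=2 | obs) = 7/180 / 21/200 = 10/27

P(X=0) = 4/9, P(X=1) = 5/27, P(X=2) = 10/27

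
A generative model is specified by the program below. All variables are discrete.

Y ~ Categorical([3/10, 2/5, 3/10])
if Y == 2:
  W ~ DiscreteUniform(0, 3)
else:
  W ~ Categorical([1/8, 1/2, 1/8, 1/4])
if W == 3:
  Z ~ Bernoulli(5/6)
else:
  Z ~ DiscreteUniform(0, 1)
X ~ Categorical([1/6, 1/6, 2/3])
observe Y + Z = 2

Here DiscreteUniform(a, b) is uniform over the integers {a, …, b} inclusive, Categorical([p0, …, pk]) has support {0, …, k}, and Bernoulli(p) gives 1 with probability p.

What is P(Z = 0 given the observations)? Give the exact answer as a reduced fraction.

P(Z = 0 | obs) = 15/43

Enumerate traces; 24 have nonzero weight after conditioning:
  (Y=1, W=0, Z=1, X=0) weight 1/240
  (Y=1, W=0, Z=1, X=1) weight 1/240
  (Y=1, W=0, Z=1, X=2) weight 1/60
  (Y=1, W=1, Z=1, X=0) weight 1/60
  (Y=1, W=1, Z=1, X=1) weight 1/60
  (Y=1, W=1, Z=1, X=2) weight 1/15
  (Y=1, W=2, Z=1, X=0) weight 1/240
  (Y=1, W=2, Z=1, X=1) weight 1/240
  (Y=2, W=0, Z=0, X=0) weight 1/160
  … 15 more
Group by Z:
  weight(Z=0) = 1/8
  weight(Z=1) = 7/30
Total weight = 1/8 + 7/30 = 43/120
P(Z=0 | obs) = 1/8 / 43/120 = 15/43
P(Z=1 | obs) = 7/30 / 43/120 = 28/43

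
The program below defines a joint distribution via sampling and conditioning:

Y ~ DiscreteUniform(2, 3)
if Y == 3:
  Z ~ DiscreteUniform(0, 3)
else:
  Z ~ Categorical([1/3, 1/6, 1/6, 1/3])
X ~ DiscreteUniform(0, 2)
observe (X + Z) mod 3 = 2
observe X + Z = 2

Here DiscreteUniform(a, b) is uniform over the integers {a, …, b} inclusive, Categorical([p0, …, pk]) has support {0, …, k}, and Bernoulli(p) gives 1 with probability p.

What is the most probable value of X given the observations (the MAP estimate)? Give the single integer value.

Enumerate traces; 6 have nonzero weight after conditioning:
  (Y=2, Z=0, X=2) weight 1/18
  (Y=2, Z=1, X=1) weight 1/36
  (Y=2, Z=2, X=0) weight 1/36
  (Y=3, Z=0, X=2) weight 1/24
  (Y=3, Z=1, X=1) weight 1/24
  (Y=3, Z=2, X=0) weight 1/24
Group by X:
  weight(X=0) = 5/72
  weight(X=1) = 5/72
  weight(X=2) = 7/72
Total weight = 5/72 + 5/72 + 7/72 = 17/72
P(X=0 | obs) = 5/72 / 17/72 = 5/17
P(X=1 | obs) = 5/72 / 17/72 = 5/17
P(X=2 | obs) = 7/72 / 17/72 = 7/17
argmax = 2

argmax_v P(X = v | obs) = 2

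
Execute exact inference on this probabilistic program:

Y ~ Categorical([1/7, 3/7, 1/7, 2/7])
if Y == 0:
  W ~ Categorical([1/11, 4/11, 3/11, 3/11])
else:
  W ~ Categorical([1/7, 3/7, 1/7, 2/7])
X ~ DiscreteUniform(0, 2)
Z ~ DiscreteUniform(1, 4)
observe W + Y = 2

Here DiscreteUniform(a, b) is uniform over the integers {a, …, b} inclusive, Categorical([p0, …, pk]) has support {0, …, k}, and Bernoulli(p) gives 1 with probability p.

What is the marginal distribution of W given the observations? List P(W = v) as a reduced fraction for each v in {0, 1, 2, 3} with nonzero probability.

P(W=0) = 11/131, P(W=1) = 99/131, P(W=2) = 21/131

Enumerate traces; 36 have nonzero weight after conditioning:
  (Y=0, W=2, X=0, Z=1) weight 1/308
  (Y=0, W=2, X=0, Z=2) weight 1/308
  (Y=0, W=2, X=0, Z=3) weight 1/308
  (Y=0, W=2, X=0, Z=4) weight 1/308
  (Y=0, W=2, X=1, Z=1) weight 1/308
  (Y=0, W=2, X=1, Z=2) weight 1/308
  (Y=0, W=2, X=1, Z=3) weight 1/308
  (Y=0, W=2, X=1, Z=4) weight 1/308
  (Y=1, W=1, X=0, Z=1) weight 3/196
  (Y=2, W=0, X=0, Z=1) weight 1/588
  … 26 more
Group by W:
  weight(W=0) = 1/49
  weight(W=1) = 9/49
  weight(W=2) = 3/77
Total weight = 1/49 + 9/49 + 3/77 = 131/539
P(W=0 | obs) = 1/49 / 131/539 = 11/131
P(W=1 | obs) = 9/49 / 131/539 = 99/131
P(W=2 | obs) = 3/77 / 131/539 = 21/131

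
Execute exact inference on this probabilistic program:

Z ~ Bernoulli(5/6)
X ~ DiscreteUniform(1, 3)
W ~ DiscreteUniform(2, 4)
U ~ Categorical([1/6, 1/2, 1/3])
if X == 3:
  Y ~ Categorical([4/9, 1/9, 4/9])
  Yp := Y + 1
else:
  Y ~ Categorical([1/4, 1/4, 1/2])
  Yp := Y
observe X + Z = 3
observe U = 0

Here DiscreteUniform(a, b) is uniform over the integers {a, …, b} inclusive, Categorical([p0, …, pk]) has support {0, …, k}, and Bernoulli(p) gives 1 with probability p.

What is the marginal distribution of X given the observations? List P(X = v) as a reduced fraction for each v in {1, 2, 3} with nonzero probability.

P(X=2) = 5/6, P(X=3) = 1/6

Enumerate traces; 18 have nonzero weight after conditioning:
  (Z=0, X=3, W=2, U=0, Y=0) weight 1/729
  (Z=0, X=3, W=2, U=0, Y=1) weight 1/2916
  (Z=0, X=3, W=2, U=0, Y=2) weight 1/729
  (Z=0, X=3, W=3, U=0, Y=0) weight 1/729
  (Z=0, X=3, W=3, U=0, Y=1) weight 1/2916
  (Z=0, X=3, W=3, U=0, Y=2) weight 1/729
  (Z=0, X=3, W=4, U=0, Y=0) weight 1/729
  (Z=0, X=3, W=4, U=0, Y=1) weight 1/2916
  (Z=1, X=2, W=2, U=0, Y=0) weight 5/1296
  … 9 more
Group by X:
  weight(X=2) = 5/108
  weight(X=3) = 1/108
Total weight = 5/108 + 1/108 = 1/18
P(X=2 | obs) = 5/108 / 1/18 = 5/6
P(X=3 | obs) = 1/108 / 1/18 = 1/6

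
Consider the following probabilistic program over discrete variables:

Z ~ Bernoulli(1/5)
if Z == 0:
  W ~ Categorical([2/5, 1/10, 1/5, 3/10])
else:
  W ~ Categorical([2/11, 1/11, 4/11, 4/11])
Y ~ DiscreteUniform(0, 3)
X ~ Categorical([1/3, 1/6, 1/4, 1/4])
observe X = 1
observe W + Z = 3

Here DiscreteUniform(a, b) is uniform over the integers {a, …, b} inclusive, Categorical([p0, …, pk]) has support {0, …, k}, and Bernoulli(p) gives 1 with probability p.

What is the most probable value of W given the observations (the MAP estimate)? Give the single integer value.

Enumerate traces; 8 have nonzero weight after conditioning:
  (Z=0, W=3, Y=0, X=1) weight 1/100
  (Z=0, W=3, Y=1, X=1) weight 1/100
  (Z=0, W=3, Y=2, X=1) weight 1/100
  (Z=0, W=3, Y=3, X=1) weight 1/100
  (Z=1, W=2, Y=0, X=1) weight 1/330
  (Z=1, W=2, Y=1, X=1) weight 1/330
  (Z=1, W=2, Y=2, X=1) weight 1/330
  (Z=1, W=2, Y=3, X=1) weight 1/330
Group by W:
  weight(W=2) = 2/165
  weight(W=3) = 1/25
Total weight = 2/165 + 1/25 = 43/825
P(W=2 | obs) = 2/165 / 43/825 = 10/43
P(W=3 | obs) = 1/25 / 43/825 = 33/43
argmax = 3

argmax_v P(W = v | obs) = 3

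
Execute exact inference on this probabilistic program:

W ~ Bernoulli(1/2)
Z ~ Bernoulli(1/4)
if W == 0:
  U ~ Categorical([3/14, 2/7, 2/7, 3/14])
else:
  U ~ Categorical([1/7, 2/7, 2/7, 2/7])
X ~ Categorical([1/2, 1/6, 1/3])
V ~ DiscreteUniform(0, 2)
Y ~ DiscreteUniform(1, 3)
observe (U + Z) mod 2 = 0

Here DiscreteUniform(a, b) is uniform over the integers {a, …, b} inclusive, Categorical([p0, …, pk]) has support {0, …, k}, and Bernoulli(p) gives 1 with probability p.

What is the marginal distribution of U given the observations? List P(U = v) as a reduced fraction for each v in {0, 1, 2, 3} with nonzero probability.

Enumerate traces; 216 have nonzero weight after conditioning:
  (W=0, Z=0, U=0, X=0, V=0, Y=1) weight 1/224
  (W=0, Z=0, U=0, X=0, V=0, Y=2) weight 1/224
  (W=0, Z=0, U=0, X=0, V=0, Y=3) weight 1/224
  (W=0, Z=0, U=0, X=0, V=1, Y=1) weight 1/224
  (W=0, Z=0, U=0, X=0, V=1, Y=2) weight 1/224
  (W=0, Z=0, U=0, X=0, V=1, Y=3) weight 1/224
  (W=0, Z=0, U=0, X=0, V=2, Y=1) weight 1/224
  (W=0, Z=0, U=0, X=0, V=2, Y=2) weight 1/224
  (W=0, Z=0, U=2, X=0, V=0, Y=1) weight 1/168
  (W=0, Z=1, U=1, X=0, V=0, Y=1) weight 1/504
  … 206 more
Group by U:
  weight(U=0) = 15/112
  weight(U=1) = 1/14
  weight(U=2) = 3/14
  weight(U=3) = 1/16
Total weight = 15/112 + 1/14 + 3/14 + 1/16 = 27/56
P(U=0 | obs) = 15/112 / 27/56 = 5/18
P(U=1 | obs) = 1/14 / 27/56 = 4/27
P(U=2 | obs) = 3/14 / 27/56 = 4/9
P(U=3 | obs) = 1/16 / 27/56 = 7/54

P(U=0) = 5/18, P(U=1) = 4/27, P(U=2) = 4/9, P(U=3) = 7/54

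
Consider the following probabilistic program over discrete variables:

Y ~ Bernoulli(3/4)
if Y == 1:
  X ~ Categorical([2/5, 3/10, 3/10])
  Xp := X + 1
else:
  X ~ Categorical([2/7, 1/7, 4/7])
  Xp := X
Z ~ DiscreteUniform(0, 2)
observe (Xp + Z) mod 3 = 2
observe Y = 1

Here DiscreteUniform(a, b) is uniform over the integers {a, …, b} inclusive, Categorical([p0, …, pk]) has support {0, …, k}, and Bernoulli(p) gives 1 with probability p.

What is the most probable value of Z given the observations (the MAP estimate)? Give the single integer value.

argmax_v P(Z = v | obs) = 1

Enumerate traces; 3 have nonzero weight after conditioning:
  (Y=1, X=0, Z=1) weight 1/10
  (Y=1, X=1, Z=0) weight 3/40
  (Y=1, X=2, Z=2) weight 3/40
Group by Z:
  weight(Z=0) = 3/40
  weight(Z=1) = 1/10
  weight(Z=2) = 3/40
Total weight = 3/40 + 1/10 + 3/40 = 1/4
P(Z=0 | obs) = 3/40 / 1/4 = 3/10
P(Z=1 | obs) = 1/10 / 1/4 = 2/5
P(Z=2 | obs) = 3/40 / 1/4 = 3/10
argmax = 1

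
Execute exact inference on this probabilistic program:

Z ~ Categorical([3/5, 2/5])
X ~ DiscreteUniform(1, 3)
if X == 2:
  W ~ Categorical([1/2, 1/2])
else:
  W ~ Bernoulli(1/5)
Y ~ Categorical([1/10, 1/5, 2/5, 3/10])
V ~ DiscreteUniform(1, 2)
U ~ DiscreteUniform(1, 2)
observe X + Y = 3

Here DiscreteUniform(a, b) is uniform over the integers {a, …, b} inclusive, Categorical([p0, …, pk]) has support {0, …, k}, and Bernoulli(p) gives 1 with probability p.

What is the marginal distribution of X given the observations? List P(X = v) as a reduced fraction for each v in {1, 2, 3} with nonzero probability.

P(X=1) = 4/7, P(X=2) = 2/7, P(X=3) = 1/7

Enumerate traces; 48 have nonzero weight after conditioning:
  (Z=0, X=1, W=0, Y=2, V=1, U=1) weight 2/125
  (Z=0, X=1, W=0, Y=2, V=1, U=2) weight 2/125
  (Z=0, X=1, W=0, Y=2, V=2, U=1) weight 2/125
  (Z=0, X=1, W=0, Y=2, V=2, U=2) weight 2/125
  (Z=0, X=1, W=1, Y=2, V=1, U=1) weight 1/250
  (Z=0, X=1, W=1, Y=2, V=1, U=2) weight 1/250
  (Z=0, X=1, W=1, Y=2, V=2, U=1) weight 1/250
  (Z=0, X=1, W=1, Y=2, V=2, U=2) weight 1/250
  (Z=0, X=2, W=0, Y=1, V=1, U=1) weight 1/200
  (Z=0, X=3, W=0, Y=0, V=1, U=1) weight 1/250
  … 38 more
Group by X:
  weight(X=1) = 2/15
  weight(X=2) = 1/15
  weight(X=3) = 1/30
Total weight = 2/15 + 1/15 + 1/30 = 7/30
P(X=1 | obs) = 2/15 / 7/30 = 4/7
P(X=2 | obs) = 1/15 / 7/30 = 2/7
P(X=3 | obs) = 1/30 / 7/30 = 1/7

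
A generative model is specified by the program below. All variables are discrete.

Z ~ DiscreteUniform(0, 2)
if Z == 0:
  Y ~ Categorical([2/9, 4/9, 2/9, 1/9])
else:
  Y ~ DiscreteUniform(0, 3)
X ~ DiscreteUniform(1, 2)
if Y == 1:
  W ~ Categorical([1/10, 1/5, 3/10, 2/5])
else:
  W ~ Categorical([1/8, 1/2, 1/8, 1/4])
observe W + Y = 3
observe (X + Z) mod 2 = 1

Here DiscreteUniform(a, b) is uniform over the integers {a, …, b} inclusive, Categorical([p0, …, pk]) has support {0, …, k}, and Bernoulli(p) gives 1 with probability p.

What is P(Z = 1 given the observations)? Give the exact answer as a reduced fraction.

Enumerate traces; 12 have nonzero weight after conditioning:
  (Z=0, Y=0, X=1, W=3) weight 1/108
  (Z=0, Y=1, X=1, W=2) weight 1/45
  (Z=0, Y=2, X=1, W=1) weight 1/54
  (Z=0, Y=3, X=1, W=0) weight 1/432
  (Z=1, Y=0, X=2, W=3) weight 1/96
  (Z=1, Y=1, X=2, W=2) weight 1/80
  (Z=1, Y=2, X=2, W=1) weight 1/48
  (Z=1, Y=3, X=2, W=0) weight 1/192
  (Z=2, Y=0, X=1, W=3) weight 1/96
  … 3 more
Group by Z:
  weight(Z=0) = 113/2160
  weight(Z=1) = 47/960
  weight(Z=2) = 47/960
Total weight = 113/2160 + 47/960 + 47/960 = 649/4320
P(Z=0 | obs) = 113/2160 / 649/4320 = 226/649
P(Z=1 | obs) = 47/960 / 649/4320 = 423/1298
P(Z=2 | obs) = 47/960 / 649/4320 = 423/1298

P(Z = 1 | obs) = 423/1298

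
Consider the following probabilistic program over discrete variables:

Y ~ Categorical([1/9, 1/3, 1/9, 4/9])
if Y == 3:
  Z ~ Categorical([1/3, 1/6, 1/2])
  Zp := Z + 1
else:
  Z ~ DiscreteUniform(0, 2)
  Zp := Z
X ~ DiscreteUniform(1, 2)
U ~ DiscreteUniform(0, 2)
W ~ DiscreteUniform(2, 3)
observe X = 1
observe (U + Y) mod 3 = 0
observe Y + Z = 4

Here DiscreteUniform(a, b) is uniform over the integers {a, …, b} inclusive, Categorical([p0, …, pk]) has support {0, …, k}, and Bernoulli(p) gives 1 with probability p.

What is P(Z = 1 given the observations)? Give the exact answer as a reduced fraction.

Enumerate traces; 4 have nonzero weight after conditioning:
  (Y=2, Z=2, X=1, U=1, W=2) weight 1/324
  (Y=2, Z=2, X=1, U=1, W=3) weight 1/324
  (Y=3, Z=1, X=1, U=0, W=2) weight 1/162
  (Y=3, Z=1, X=1, U=0, W=3) weight 1/162
Group by Z:
  weight(Z=1) = 1/81
  weight(Z=2) = 1/162
Total weight = 1/81 + 1/162 = 1/54
P(Z=1 | obs) = 1/81 / 1/54 = 2/3
P(Z=2 | obs) = 1/162 / 1/54 = 1/3

P(Z = 1 | obs) = 2/3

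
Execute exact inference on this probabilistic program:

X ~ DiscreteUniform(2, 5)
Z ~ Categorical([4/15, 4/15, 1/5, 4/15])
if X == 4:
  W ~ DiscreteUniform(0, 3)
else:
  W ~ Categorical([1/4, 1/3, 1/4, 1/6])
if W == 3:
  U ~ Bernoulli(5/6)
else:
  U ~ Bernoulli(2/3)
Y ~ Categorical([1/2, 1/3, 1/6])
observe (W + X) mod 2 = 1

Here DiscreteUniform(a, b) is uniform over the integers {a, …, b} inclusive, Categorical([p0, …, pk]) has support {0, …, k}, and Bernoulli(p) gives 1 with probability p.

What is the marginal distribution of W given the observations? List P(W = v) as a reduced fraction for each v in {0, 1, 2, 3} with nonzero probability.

Enumerate traces; 192 have nonzero weight after conditioning:
  (X=2, Z=0, W=1, U=0, Y=0) weight 1/270
  (X=2, Z=0, W=1, U=0, Y=1) weight 1/405
  (X=2, Z=0, W=1, U=0, Y=2) weight 1/810
  (X=2, Z=0, W=1, U=1, Y=0) weight 1/135
  (X=2, Z=0, W=1, U=1, Y=1) weight 2/405
  (X=2, Z=0, W=1, U=1, Y=2) weight 1/405
  (X=2, Z=0, W=3, U=0, Y=0) weight 1/1080
  (X=2, Z=0, W=3, U=0, Y=1) weight 1/1620
  (X=3, Z=0, W=0, U=0, Y=0) weight 1/360
  (X=3, Z=0, W=2, U=0, Y=0) weight 1/360
  … 182 more
Group by W:
  weight(W=0) = 1/8
  weight(W=1) = 7/48
  weight(W=2) = 1/8
  weight(W=3) = 5/48
Total weight = 1/8 + 7/48 + 1/8 + 5/48 = 1/2
P(W=0 | obs) = 1/8 / 1/2 = 1/4
P(W=1 | obs) = 7/48 / 1/2 = 7/24
P(W=2 | obs) = 1/8 / 1/2 = 1/4
P(W=3 | obs) = 5/48 / 1/2 = 5/24

P(W=0) = 1/4, P(W=1) = 7/24, P(W=2) = 1/4, P(W=3) = 5/24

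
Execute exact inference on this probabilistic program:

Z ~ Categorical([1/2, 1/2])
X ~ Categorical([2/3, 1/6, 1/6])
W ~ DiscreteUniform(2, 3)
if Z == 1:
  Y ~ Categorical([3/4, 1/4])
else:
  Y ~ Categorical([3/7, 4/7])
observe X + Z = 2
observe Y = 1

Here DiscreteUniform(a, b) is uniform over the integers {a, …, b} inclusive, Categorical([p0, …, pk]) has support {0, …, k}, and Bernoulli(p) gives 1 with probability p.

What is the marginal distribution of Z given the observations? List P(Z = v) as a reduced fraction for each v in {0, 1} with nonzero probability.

Enumerate traces; 4 have nonzero weight after conditioning:
  (Z=0, X=2, W=2, Y=1) weight 1/42
  (Z=0, X=2, W=3, Y=1) weight 1/42
  (Z=1, X=1, W=2, Y=1) weight 1/96
  (Z=1, X=1, W=3, Y=1) weight 1/96
Group by Z:
  weight(Z=0) = 1/21
  weight(Z=1) = 1/48
Total weight = 1/21 + 1/48 = 23/336
P(Z=0 | obs) = 1/21 / 23/336 = 16/23
P(Z=1 | obs) = 1/48 / 23/336 = 7/23

P(Z=0) = 16/23, P(Z=1) = 7/23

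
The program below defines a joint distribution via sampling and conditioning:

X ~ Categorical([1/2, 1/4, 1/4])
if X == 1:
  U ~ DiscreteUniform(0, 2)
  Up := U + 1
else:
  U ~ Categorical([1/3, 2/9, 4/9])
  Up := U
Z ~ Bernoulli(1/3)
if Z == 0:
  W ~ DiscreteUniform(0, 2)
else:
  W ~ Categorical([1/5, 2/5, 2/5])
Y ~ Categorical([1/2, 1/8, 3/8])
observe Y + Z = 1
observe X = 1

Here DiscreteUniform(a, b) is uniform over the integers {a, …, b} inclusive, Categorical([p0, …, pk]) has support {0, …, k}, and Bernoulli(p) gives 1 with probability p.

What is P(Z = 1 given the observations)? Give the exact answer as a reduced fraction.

Enumerate traces; 18 have nonzero weight after conditioning:
  (X=1, U=0, Z=0, W=0, Y=1) weight 1/432
  (X=1, U=0, Z=0, W=1, Y=1) weight 1/432
  (X=1, U=0, Z=0, W=2, Y=1) weight 1/432
  (X=1, U=0, Z=1, W=0, Y=0) weight 1/360
  (X=1, U=0, Z=1, W=1, Y=0) weight 1/180
  (X=1, U=0, Z=1, W=2, Y=0) weight 1/180
  (X=1, U=1, Z=0, W=0, Y=1) weight 1/432
  (X=1, U=1, Z=0, W=1, Y=1) weight 1/432
  … 10 more
Group by Z:
  weight(Z=0) = 1/48
  weight(Z=1) = 1/24
Total weight = 1/48 + 1/24 = 1/16
P(Z=0 | obs) = 1/48 / 1/16 = 1/3
P(Z=1 | obs) = 1/24 / 1/16 = 2/3

P(Z = 1 | obs) = 2/3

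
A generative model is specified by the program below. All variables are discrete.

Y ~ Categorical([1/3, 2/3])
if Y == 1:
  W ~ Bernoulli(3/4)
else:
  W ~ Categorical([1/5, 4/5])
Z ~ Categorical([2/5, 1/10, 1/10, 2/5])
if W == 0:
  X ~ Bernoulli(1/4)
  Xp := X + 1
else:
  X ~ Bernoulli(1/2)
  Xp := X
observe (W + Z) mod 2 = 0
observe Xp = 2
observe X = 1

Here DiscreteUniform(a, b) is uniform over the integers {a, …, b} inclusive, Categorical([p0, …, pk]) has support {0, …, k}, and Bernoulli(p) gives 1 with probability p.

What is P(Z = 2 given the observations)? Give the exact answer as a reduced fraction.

Enumerate traces; 4 have nonzero weight after conditioning:
  (Y=0, W=0, Z=0, X=1) weight 1/150
  (Y=0, W=0, Z=2, X=1) weight 1/600
  (Y=1, W=0, Z=0, X=1) weight 1/60
  (Y=1, W=0, Z=2, X=1) weight 1/240
Group by Z:
  weight(Z=0) = 7/300
  weight(Z=2) = 7/1200
Total weight = 7/300 + 7/1200 = 7/240
P(Z=0 | obs) = 7/300 / 7/240 = 4/5
P(Z=2 | obs) = 7/1200 / 7/240 = 1/5

P(Z = 2 | obs) = 1/5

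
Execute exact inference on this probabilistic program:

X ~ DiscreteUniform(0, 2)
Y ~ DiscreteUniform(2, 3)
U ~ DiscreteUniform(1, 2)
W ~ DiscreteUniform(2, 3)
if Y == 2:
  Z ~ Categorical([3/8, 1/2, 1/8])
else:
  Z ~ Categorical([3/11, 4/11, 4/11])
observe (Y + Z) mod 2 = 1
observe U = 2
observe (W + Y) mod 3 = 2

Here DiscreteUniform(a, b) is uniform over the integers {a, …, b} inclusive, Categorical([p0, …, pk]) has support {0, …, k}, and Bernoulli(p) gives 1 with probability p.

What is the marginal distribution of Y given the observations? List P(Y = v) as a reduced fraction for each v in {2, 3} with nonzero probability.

P(Y=2) = 11/25, P(Y=3) = 14/25

Enumerate traces; 9 have nonzero weight after conditioning:
  (X=0, Y=2, U=2, W=3, Z=1) weight 1/48
  (X=0, Y=3, U=2, W=2, Z=0) weight 1/88
  (X=0, Y=3, U=2, W=2, Z=2) weight 1/66
  (X=1, Y=2, U=2, W=3, Z=1) weight 1/48
  (X=1, Y=3, U=2, W=2, Z=0) weight 1/88
  (X=1, Y=3, U=2, W=2, Z=2) weight 1/66
  (X=2, Y=2, U=2, W=3, Z=1) weight 1/48
  (X=2, Y=3, U=2, W=2, Z=0) weight 1/88
  … 1 more
Group by Y:
  weight(Y=2) = 1/16
  weight(Y=3) = 7/88
Total weight = 1/16 + 7/88 = 25/176
P(Y=2 | obs) = 1/16 / 25/176 = 11/25
P(Y=3 | obs) = 7/88 / 25/176 = 14/25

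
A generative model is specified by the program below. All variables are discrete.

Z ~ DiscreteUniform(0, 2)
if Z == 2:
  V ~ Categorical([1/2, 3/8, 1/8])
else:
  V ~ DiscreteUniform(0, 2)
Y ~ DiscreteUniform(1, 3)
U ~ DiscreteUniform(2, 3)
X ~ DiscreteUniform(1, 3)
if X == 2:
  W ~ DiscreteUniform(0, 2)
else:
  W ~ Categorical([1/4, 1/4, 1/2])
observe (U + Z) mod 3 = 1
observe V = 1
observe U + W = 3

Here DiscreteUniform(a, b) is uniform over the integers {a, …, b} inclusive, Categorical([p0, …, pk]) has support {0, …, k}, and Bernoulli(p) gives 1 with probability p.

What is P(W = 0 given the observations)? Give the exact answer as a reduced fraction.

Enumerate traces; 18 have nonzero weight after conditioning:
  (Z=1, V=1, Y=1, U=3, X=1, W=0) weight 1/648
  (Z=1, V=1, Y=1, U=3, X=2, W=0) weight 1/486
  (Z=1, V=1, Y=1, U=3, X=3, W=0) weight 1/648
  (Z=1, V=1, Y=2, U=3, X=1, W=0) weight 1/648
  (Z=1, V=1, Y=2, U=3, X=2, W=0) weight 1/486
  (Z=1, V=1, Y=2, U=3, X=3, W=0) weight 1/648
  (Z=1, V=1, Y=3, U=3, X=1, W=0) weight 1/648
  (Z=1, V=1, Y=3, U=3, X=2, W=0) weight 1/486
  (Z=2, V=1, Y=1, U=2, X=1, W=1) weight 1/576
  … 9 more
Group by W:
  weight(W=0) = 5/324
  weight(W=1) = 5/288
Total weight = 5/324 + 5/288 = 85/2592
P(W=0 | obs) = 5/324 / 85/2592 = 8/17
P(W=1 | obs) = 5/288 / 85/2592 = 9/17

P(W = 0 | obs) = 8/17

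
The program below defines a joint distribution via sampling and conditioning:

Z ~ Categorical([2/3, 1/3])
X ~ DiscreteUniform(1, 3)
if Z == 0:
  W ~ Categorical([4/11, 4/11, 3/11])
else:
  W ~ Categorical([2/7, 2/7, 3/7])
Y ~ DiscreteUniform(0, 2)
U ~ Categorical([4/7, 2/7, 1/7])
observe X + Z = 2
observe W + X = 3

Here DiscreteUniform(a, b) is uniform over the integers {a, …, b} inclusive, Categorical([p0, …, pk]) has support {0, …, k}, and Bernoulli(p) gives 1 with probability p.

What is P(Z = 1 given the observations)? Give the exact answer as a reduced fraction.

Enumerate traces; 18 have nonzero weight after conditioning:
  (Z=0, X=2, W=1, Y=0, U=0) weight 32/2079
  (Z=0, X=2, W=1, Y=0, U=1) weight 16/2079
  (Z=0, X=2, W=1, Y=0, U=2) weight 8/2079
  (Z=0, X=2, W=1, Y=1, U=0) weight 32/2079
  (Z=0, X=2, W=1, Y=1, U=1) weight 16/2079
  (Z=0, X=2, W=1, Y=1, U=2) weight 8/2079
  (Z=0, X=2, W=1, Y=2, U=0) weight 32/2079
  (Z=0, X=2, W=1, Y=2, U=1) weight 16/2079
  (Z=1, X=1, W=2, Y=0, U=0) weight 4/441
  … 9 more
Group by Z:
  weight(Z=0) = 8/99
  weight(Z=1) = 1/21
Total weight = 8/99 + 1/21 = 89/693
P(Z=0 | obs) = 8/99 / 89/693 = 56/89
P(Z=1 | obs) = 1/21 / 89/693 = 33/89

P(Z = 1 | obs) = 33/89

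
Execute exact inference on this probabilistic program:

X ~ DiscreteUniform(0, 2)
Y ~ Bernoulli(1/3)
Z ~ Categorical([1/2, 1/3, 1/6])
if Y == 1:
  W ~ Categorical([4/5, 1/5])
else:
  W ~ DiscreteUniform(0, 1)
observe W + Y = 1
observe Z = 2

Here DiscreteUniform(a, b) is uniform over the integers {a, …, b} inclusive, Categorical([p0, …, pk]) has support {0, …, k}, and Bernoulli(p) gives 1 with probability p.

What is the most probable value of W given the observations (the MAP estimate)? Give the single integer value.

Enumerate traces; 6 have nonzero weight after conditioning:
  (X=0, Y=0, Z=2, W=1) weight 1/54
  (X=0, Y=1, Z=2, W=0) weight 2/135
  (X=1, Y=0, Z=2, W=1) weight 1/54
  (X=1, Y=1, Z=2, W=0) weight 2/135
  (X=2, Y=0, Z=2, W=1) weight 1/54
  (X=2, Y=1, Z=2, W=0) weight 2/135
Group by W:
  weight(W=0) = 2/45
  weight(W=1) = 1/18
Total weight = 2/45 + 1/18 = 1/10
P(W=0 | obs) = 2/45 / 1/10 = 4/9
P(W=1 | obs) = 1/18 / 1/10 = 5/9
argmax = 1

argmax_v P(W = v | obs) = 1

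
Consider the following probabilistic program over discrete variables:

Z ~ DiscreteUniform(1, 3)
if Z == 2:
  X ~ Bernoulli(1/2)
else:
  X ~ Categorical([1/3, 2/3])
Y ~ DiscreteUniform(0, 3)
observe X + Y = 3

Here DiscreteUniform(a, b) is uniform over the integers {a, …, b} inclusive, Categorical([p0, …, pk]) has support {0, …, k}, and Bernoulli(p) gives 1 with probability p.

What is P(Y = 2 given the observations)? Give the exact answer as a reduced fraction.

Enumerate traces; 6 have nonzero weight after conditioning:
  (Z=1, X=0, Y=3) weight 1/36
  (Z=1, X=1, Y=2) weight 1/18
  (Z=2, X=0, Y=3) weight 1/24
  (Z=2, X=1, Y=2) weight 1/24
  (Z=3, X=0, Y=3) weight 1/36
  (Z=3, X=1, Y=2) weight 1/18
Group by Y:
  weight(Y=2) = 11/72
  weight(Y=3) = 7/72
Total weight = 11/72 + 7/72 = 1/4
P(Y=2 | obs) = 11/72 / 1/4 = 11/18
P(Y=3 | obs) = 7/72 / 1/4 = 7/18

P(Y = 2 | obs) = 11/18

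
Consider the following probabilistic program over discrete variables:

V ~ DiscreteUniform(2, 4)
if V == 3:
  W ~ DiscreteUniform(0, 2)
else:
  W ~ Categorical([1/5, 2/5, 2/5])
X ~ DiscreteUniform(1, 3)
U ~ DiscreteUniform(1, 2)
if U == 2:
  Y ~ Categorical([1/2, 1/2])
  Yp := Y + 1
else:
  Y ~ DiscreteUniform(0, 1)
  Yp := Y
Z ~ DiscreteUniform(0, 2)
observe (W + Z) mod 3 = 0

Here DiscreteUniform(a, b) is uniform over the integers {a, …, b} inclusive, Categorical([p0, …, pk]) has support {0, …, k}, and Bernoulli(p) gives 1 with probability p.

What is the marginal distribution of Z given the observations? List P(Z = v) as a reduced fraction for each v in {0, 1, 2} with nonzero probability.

P(Z=0) = 11/45, P(Z=1) = 17/45, P(Z=2) = 17/45

Enumerate traces; 108 have nonzero weight after conditioning:
  (V=2, W=0, X=1, U=1, Y=0, Z=0) weight 1/540
  (V=2, W=0, X=1, U=1, Y=1, Z=0) weight 1/540
  (V=2, W=0, X=1, U=2, Y=0, Z=0) weight 1/540
  (V=2, W=0, X=1, U=2, Y=1, Z=0) weight 1/540
  (V=2, W=0, X=2, U=1, Y=0, Z=0) weight 1/540
  (V=2, W=0, X=2, U=1, Y=1, Z=0) weight 1/540
  (V=2, W=0, X=2, U=2, Y=0, Z=0) weight 1/540
  (V=2, W=0, X=2, U=2, Y=1, Z=0) weight 1/540
  (V=2, W=1, X=1, U=1, Y=0, Z=2) weight 1/270
  (V=2, W=2, X=1, U=1, Y=0, Z=1) weight 1/270
  … 98 more
Group by Z:
  weight(Z=0) = 11/135
  weight(Z=1) = 17/135
  weight(Z=2) = 17/135
Total weight = 11/135 + 17/135 + 17/135 = 1/3
P(Z=0 | obs) = 11/135 / 1/3 = 11/45
P(Z=1 | obs) = 17/135 / 1/3 = 17/45
P(Z=2 | obs) = 17/135 / 1/3 = 17/45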